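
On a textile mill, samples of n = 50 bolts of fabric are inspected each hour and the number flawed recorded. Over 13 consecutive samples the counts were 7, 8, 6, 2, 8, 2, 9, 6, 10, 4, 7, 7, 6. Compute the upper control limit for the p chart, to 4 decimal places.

0.2670

p̄ = Σdᵢ / (k·n) = 82 / (13 × 50) = 0.12615
UCL = p̄ + 3·√(p̄(1−p̄)/n) = 0.12615 + 3 × √(0.12615×0.87385/50) = 0.12615 + 3 × 0.04696 = 0.26702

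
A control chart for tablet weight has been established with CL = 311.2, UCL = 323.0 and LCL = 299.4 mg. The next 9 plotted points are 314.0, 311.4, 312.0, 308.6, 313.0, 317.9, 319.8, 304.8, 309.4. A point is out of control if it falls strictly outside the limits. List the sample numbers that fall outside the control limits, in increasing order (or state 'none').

none

All 9 points lie within [299.4, 323.0].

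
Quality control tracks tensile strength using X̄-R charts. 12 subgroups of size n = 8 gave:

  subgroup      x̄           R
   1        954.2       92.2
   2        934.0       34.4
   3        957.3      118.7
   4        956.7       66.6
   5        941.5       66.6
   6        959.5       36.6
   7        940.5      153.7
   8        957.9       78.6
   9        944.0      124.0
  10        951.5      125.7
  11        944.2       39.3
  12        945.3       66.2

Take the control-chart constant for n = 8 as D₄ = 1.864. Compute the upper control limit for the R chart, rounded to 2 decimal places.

R̄ = (92.2 + 34.4 + 118.7 + 66.6 + 66.6 + 36.6 + 153.7 + 78.6 + 124.0 + 125.7 + 39.3 + 66.2) / 12 = 1002.6000 / 12 = 83.5500
UCL_R = D₄·R̄ = 1.864 × 83.5500 = 155.7372

155.74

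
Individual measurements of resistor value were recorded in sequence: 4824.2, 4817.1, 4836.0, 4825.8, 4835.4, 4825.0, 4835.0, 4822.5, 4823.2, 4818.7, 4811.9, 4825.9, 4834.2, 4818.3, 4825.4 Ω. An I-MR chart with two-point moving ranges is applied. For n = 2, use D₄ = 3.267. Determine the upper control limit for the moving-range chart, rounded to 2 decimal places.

31.74

Moving ranges: 7.1, 18.9, 10.2, 9.6, 10.4, 10.0, 12.5, 0.7, 4.5, 6.8, 14.0, 8.3, 15.9, 7.1; M̄R̄ = 136.0000 / 14 = 9.7143
UCL_MR = D₄·M̄R̄ = 3.267 × 9.7143 = 31.7366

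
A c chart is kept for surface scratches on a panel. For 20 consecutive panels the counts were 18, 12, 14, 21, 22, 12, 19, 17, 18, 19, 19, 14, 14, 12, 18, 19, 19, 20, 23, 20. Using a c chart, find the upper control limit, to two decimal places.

30.05

c̄ = (18 + 12 + 14 + 21 + 22 + 12 + 19 + 17 + 18 + 19 + 19 + 14 + 14 + 12 + 18 + 19 + 19 + 20 + 23 + 20) / 20 = 350 / 20 = 17.5000
UCL = c̄ + 3√c̄ = 17.5000 + 3 × √17.5000 = 17.5000 + 3 × 4.1833 = 30.0499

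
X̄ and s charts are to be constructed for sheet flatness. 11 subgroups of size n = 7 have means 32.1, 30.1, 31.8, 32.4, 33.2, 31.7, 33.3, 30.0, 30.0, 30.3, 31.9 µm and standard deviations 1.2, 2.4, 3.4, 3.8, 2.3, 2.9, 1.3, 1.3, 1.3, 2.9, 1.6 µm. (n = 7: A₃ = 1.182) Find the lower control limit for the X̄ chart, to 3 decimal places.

28.905

X̄̄ = (32.1 + 30.1 + 31.8 + 32.4 + 33.2 + 31.7 + 33.3 + 30.0 + 30.0 + 30.3 + 31.9) / 11 = 31.5273
s̄ = (1.2 + 2.4 + 3.4 + 3.8 + 2.3 + 2.9 + 1.3 + 1.3 + 1.3 + 2.9 + 1.6) / 11 = 2.2182
LCL = X̄̄ − A₃·s̄ = 31.5273 − 1.182 × 2.2182 = 28.9054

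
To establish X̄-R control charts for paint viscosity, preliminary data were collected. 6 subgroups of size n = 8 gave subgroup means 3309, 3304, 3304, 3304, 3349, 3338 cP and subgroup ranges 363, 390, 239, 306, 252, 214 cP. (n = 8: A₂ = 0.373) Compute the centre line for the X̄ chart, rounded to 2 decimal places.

X̄̄ = (3309 + 3304 + 3304 + 3304 + 3349 + 3338) / 6 = 19908.0000 / 6 = 3318.0000
CL = X̄̄ = 3318.0000

3318.00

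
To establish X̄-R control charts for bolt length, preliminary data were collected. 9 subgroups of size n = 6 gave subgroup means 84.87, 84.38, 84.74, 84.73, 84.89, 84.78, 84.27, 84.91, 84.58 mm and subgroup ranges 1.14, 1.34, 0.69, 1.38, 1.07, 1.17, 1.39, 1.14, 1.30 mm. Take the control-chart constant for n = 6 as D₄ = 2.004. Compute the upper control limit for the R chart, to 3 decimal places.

2.365

R̄ = (1.14 + 1.34 + 0.69 + 1.38 + 1.07 + 1.17 + 1.39 + 1.14 + 1.30) / 9 = 10.6200 / 9 = 1.1800
UCL_R = D₄·R̄ = 2.004 × 1.1800 = 2.3647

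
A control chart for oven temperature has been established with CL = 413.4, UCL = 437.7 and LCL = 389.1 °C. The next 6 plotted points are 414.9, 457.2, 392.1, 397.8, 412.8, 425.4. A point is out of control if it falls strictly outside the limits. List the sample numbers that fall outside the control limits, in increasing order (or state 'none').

Compare each point to [389.1, 437.7]: sample 2 = 457.2 > UCL.

2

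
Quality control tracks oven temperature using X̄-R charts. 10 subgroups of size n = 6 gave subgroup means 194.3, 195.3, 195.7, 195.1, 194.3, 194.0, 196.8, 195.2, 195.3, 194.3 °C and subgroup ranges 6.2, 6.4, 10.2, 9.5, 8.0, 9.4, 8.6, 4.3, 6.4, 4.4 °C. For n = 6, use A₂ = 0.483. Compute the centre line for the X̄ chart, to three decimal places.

195.030

X̄̄ = (194.3 + 195.3 + 195.7 + 195.1 + 194.3 + 194.0 + 196.8 + 195.2 + 195.3 + 194.3) / 10 = 1950.3000 / 10 = 195.0300
CL = X̄̄ = 195.0300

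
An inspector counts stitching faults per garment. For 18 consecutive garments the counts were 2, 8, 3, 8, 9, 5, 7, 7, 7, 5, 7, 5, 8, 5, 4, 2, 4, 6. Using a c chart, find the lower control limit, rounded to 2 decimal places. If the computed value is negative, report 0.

0.00

c̄ = (2 + 8 + 3 + 8 + 9 + 5 + 7 + 7 + 7 + 5 + 7 + 5 + 8 + 5 + 4 + 2 + 4 + 6) / 18 = 102 / 18 = 5.6667
LCL = c̄ − 3√c̄ = 5.6667 − 3 × 2.3805 = -1.4748 → 0 (cannot be negative)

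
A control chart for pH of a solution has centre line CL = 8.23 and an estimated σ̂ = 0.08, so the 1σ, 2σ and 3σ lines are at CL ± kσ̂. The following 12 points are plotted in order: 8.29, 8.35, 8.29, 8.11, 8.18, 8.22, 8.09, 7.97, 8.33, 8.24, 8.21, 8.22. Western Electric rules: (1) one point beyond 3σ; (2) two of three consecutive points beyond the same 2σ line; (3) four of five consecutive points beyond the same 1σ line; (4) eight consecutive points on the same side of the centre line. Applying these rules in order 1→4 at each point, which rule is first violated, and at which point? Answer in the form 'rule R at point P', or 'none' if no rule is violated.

Zone of each point (C = within 1σ̂, B = 1σ̂–2σ̂, A = 2σ̂–3σ̂, * = beyond 3σ̂; sign = side of CL): 1:+C, 2:+B, 3:+C, 4:-B, 5:-C, 6:-C, 7:-B, 8:-*, 9:+B, 10:+C, 11:-C, 12:-C
Rule 1 (one point beyond the 3σ limits) is satisfied at point 8.

rule 1 at point 8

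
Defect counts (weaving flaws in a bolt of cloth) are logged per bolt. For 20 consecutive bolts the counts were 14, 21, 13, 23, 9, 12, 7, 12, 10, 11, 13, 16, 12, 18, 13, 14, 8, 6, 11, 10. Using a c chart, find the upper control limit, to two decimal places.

c̄ = (14 + 21 + 13 + 23 + 9 + 12 + 7 + 12 + 10 + 11 + 13 + 16 + 12 + 18 + 13 + 14 + 8 + 6 + 11 + 10) / 20 = 253 / 20 = 12.6500
UCL = c̄ + 3√c̄ = 12.6500 + 3 × √12.6500 = 12.6500 + 3 × 3.5567 = 23.3201

23.32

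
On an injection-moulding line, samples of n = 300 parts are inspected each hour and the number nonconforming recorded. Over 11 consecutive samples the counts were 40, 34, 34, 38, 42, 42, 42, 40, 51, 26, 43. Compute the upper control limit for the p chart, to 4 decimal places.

0.1893

p̄ = Σdᵢ / (k·n) = 432 / (11 × 300) = 0.13091
UCL = p̄ + 3·√(p̄(1−p̄)/n) = 0.13091 + 3 × √(0.13091×0.86909/300) = 0.13091 + 3 × 0.01947 = 0.18933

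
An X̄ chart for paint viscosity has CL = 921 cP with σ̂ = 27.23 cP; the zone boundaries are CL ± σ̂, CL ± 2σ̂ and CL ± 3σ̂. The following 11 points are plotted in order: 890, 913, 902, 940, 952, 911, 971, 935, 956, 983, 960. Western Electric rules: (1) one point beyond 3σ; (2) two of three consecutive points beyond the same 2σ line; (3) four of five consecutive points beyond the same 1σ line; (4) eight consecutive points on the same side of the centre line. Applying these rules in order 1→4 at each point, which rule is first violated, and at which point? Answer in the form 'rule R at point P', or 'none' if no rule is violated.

Zone of each point (C = within 1σ̂, B = 1σ̂–2σ̂, A = 2σ̂–3σ̂, * = beyond 3σ̂; sign = side of CL): 1:-B, 2:-C, 3:-C, 4:+C, 5:+B, 6:-C, 7:+B, 8:+C, 9:+B, 10:+A, 11:+B
Rule 3 (four of five consecutive points beyond the same 1σ limit) is satisfied at point 11.

rule 3 at point 11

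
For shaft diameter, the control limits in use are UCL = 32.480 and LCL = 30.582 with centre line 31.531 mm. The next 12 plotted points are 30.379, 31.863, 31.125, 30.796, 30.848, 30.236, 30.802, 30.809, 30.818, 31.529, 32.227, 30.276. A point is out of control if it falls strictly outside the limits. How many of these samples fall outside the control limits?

Compare each point to [30.582, 32.480]: sample 1 = 30.379 < LCL; sample 6 = 30.236 < LCL; sample 12 = 30.276 < LCL.

3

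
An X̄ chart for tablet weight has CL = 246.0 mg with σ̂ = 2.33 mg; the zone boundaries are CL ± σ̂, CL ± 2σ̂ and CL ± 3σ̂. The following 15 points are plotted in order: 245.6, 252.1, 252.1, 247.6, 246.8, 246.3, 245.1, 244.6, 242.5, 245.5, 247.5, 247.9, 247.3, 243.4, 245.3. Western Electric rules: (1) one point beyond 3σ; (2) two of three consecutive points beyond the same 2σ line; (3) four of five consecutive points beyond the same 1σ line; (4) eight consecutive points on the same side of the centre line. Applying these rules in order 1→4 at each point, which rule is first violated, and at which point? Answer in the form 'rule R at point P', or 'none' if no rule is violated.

rule 2 at point 3

Zone of each point (C = within 1σ̂, B = 1σ̂–2σ̂, A = 2σ̂–3σ̂, * = beyond 3σ̂; sign = side of CL): 1:-C, 2:+A, 3:+A, 4:+C, 5:+C, 6:+C, 7:-C, 8:-C, 9:-B, 10:-C, 11:+C, 12:+C, 13:+C, 14:-B, 15:-C
Rule 2 (two of three consecutive points beyond the same 2σ limit) is satisfied at point 3.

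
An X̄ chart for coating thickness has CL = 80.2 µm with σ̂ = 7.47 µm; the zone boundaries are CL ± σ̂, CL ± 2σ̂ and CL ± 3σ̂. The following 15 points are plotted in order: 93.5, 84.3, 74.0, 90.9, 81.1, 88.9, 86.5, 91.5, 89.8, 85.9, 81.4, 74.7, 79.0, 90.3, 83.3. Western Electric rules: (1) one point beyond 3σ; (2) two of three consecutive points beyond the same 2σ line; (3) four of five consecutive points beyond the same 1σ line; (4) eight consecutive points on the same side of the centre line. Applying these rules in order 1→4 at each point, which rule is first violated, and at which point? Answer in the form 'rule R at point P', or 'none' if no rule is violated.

Zone of each point (C = within 1σ̂, B = 1σ̂–2σ̂, A = 2σ̂–3σ̂, * = beyond 3σ̂; sign = side of CL): 1:+B, 2:+C, 3:-C, 4:+B, 5:+C, 6:+B, 7:+C, 8:+B, 9:+B, 10:+C, 11:+C, 12:-C, 13:-C, 14:+B, 15:+C
Rule 4 (eight consecutive points on the same side of the centre line) is satisfied at point 11.

rule 4 at point 11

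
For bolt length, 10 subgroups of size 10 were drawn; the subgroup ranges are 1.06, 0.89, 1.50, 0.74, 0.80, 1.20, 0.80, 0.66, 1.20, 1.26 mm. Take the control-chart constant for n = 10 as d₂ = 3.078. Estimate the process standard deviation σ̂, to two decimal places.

R̄ = (1.06 + 0.89 + 1.50 + 0.74 + 0.80 + 1.20 + 0.80 + 0.66 + 1.20 + 1.26) / 10 = 1.0110
σ̂ = R̄ / d₂ = 1.0110 / 3.078 = 0.3285

0.33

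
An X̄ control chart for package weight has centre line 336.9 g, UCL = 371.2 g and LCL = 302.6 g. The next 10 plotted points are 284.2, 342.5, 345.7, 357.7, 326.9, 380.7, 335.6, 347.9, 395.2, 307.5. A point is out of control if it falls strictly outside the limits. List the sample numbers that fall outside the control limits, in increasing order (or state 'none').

Compare each point to [302.6, 371.2]: sample 1 = 284.2 < LCL; sample 6 = 380.7 > UCL; sample 9 = 395.2 > UCL.

1, 6, 9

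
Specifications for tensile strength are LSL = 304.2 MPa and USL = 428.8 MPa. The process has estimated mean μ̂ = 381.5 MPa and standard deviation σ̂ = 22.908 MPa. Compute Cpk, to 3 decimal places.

Cpu = (USL − μ̂) / (3σ̂) = (428.8 − 381.5) / (3 × 22.908) = 0.6883; Cpl = (μ̂ − LSL) / (3σ̂) = (381.5 − 304.2) / (3 × 22.908) = 1.1248; Cpk = min(Cpu, Cpl) = 0.6883

0.688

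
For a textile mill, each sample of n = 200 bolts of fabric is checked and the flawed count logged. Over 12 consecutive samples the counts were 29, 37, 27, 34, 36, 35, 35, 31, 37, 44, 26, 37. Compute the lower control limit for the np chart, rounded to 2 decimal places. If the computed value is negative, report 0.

p̄ = Σdᵢ / (k·n) = 408 / (12 × 200) = 0.17000
LCL = np̄ − 3·√(np̄(1−p̄)) = 34.0000 − 3 × 5.3122 = 18.0633

18.06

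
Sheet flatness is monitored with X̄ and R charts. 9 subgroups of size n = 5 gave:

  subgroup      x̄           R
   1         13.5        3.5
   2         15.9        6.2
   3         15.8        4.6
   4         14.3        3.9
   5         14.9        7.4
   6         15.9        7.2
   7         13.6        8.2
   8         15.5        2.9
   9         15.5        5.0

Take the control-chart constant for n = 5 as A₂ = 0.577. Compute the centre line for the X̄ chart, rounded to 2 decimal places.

X̄̄ = (13.5 + 15.9 + 15.8 + 14.3 + 14.9 + 15.9 + 13.6 + 15.5 + 15.5) / 9 = 134.9000 / 9 = 14.9889
CL = X̄̄ = 14.9889

14.99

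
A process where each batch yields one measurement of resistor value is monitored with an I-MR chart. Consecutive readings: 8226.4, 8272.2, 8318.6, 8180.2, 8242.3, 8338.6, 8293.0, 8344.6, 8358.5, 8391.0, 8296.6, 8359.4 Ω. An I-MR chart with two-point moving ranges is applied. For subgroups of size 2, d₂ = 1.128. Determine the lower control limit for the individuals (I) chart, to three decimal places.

8135.004

X̄ = (8226.4 + 8272.2 + 8318.6 + 8180.2 + 8242.3 + 8338.6 + 8293.0 + 8344.6 + 8358.5 + 8391.0 + 8296.6 + 8359.4) / 12 = 8301.7833
Moving ranges: 45.8, 46.4, 138.4, 62.1, 96.3, 45.6, 51.6, 13.9, 32.5, 94.4, 62.8; M̄R̄ = 689.8000 / 11 = 62.7091
LCL = X̄ − 3·M̄R̄/d₂ = 8301.7833 − 3 × 62.7091 / 1.128 = 8135.0038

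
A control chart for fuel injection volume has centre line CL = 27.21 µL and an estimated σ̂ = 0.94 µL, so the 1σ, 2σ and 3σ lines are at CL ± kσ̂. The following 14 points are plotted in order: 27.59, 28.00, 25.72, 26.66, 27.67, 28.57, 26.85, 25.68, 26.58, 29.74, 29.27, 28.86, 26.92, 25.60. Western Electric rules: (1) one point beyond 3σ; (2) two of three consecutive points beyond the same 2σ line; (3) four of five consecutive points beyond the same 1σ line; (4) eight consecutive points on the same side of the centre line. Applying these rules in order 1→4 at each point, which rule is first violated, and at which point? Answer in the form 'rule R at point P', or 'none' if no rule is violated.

rule 2 at point 11

Zone of each point (C = within 1σ̂, B = 1σ̂–2σ̂, A = 2σ̂–3σ̂, * = beyond 3σ̂; sign = side of CL): 1:+C, 2:+C, 3:-B, 4:-C, 5:+C, 6:+B, 7:-C, 8:-B, 9:-C, 10:+A, 11:+A, 12:+B, 13:-C, 14:-B
Rule 2 (two of three consecutive points beyond the same 2σ limit) is satisfied at point 11.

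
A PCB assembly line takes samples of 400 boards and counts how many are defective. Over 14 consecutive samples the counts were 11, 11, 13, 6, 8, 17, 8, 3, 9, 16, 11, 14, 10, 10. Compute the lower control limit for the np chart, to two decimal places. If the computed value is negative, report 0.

0.91

p̄ = Σdᵢ / (k·n) = 147 / (14 × 400) = 0.02625
LCL = np̄ − 3·√(np̄(1−p̄)) = 10.5000 − 3 × 3.1976 = 0.9073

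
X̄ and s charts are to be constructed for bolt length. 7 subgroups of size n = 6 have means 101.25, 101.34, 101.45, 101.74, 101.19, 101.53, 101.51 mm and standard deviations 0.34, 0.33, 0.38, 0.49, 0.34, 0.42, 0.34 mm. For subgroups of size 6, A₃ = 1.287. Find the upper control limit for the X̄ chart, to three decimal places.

X̄̄ = (101.25 + 101.34 + 101.45 + 101.74 + 101.19 + 101.53 + 101.51) / 7 = 101.4300
s̄ = (0.34 + 0.33 + 0.38 + 0.49 + 0.34 + 0.42 + 0.34) / 7 = 0.3771
UCL = X̄̄ + A₃·s̄ = 101.4300 + 1.287 × 0.3771 = 101.9154

101.915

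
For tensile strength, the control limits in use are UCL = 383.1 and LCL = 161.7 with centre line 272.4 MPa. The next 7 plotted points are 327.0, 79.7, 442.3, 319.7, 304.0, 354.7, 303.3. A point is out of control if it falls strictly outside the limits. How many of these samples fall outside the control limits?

2

Compare each point to [161.7, 383.1]: sample 2 = 79.7 < LCL; sample 3 = 442.3 > UCL.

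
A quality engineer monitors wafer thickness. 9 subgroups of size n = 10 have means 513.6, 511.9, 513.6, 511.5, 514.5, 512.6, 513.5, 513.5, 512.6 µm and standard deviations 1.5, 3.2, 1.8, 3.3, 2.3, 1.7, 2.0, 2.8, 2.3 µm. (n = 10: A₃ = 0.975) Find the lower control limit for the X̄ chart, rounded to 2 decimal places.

510.77

X̄̄ = (513.6 + 511.9 + 513.6 + 511.5 + 514.5 + 512.6 + 513.5 + 513.5 + 512.6) / 9 = 513.0333
s̄ = (1.5 + 3.2 + 1.8 + 3.3 + 2.3 + 1.7 + 2.0 + 2.8 + 2.3) / 9 = 2.3222
LCL = X̄̄ − A₃·s̄ = 513.0333 − 0.975 × 2.3222 = 510.7692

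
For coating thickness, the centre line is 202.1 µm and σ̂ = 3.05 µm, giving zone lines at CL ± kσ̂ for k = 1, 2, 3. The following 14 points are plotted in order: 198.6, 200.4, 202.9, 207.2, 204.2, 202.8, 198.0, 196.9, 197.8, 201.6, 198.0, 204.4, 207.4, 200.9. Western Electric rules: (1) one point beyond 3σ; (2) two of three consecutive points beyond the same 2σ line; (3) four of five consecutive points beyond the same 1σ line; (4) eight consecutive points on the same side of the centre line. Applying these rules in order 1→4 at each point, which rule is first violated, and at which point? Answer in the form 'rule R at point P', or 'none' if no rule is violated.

rule 3 at point 11

Zone of each point (C = within 1σ̂, B = 1σ̂–2σ̂, A = 2σ̂–3σ̂, * = beyond 3σ̂; sign = side of CL): 1:-B, 2:-C, 3:+C, 4:+B, 5:+C, 6:+C, 7:-B, 8:-B, 9:-B, 10:-C, 11:-B, 12:+C, 13:+B, 14:-C
Rule 3 (four of five consecutive points beyond the same 1σ limit) is satisfied at point 11.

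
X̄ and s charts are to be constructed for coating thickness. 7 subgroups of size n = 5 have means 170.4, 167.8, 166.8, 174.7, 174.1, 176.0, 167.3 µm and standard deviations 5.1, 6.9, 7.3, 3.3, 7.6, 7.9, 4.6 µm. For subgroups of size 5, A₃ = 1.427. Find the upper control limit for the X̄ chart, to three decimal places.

179.719

X̄̄ = (170.4 + 167.8 + 166.8 + 174.7 + 174.1 + 176.0 + 167.3) / 7 = 171.0143
s̄ = (5.1 + 6.9 + 7.3 + 3.3 + 7.6 + 7.9 + 4.6) / 7 = 6.1000
UCL = X̄̄ + A₃·s̄ = 171.0143 + 1.427 × 6.1000 = 179.7190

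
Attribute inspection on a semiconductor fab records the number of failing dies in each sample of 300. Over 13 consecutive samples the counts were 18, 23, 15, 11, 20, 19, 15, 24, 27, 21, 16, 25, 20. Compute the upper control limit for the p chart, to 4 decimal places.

0.1079

p̄ = Σdᵢ / (k·n) = 254 / (13 × 300) = 0.06513
UCL = p̄ + 3·√(p̄(1−p̄)/n) = 0.06513 + 3 × √(0.06513×0.93487/300) = 0.06513 + 3 × 0.01425 = 0.10787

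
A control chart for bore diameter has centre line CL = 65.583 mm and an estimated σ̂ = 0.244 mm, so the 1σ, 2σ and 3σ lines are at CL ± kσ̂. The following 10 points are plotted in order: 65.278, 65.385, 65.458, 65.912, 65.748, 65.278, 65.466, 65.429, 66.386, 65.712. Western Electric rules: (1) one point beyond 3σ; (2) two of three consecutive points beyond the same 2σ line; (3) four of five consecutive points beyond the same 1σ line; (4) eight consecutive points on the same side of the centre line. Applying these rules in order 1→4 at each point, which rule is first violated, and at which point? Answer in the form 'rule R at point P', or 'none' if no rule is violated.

rule 1 at point 9

Zone of each point (C = within 1σ̂, B = 1σ̂–2σ̂, A = 2σ̂–3σ̂, * = beyond 3σ̂; sign = side of CL): 1:-B, 2:-C, 3:-C, 4:+B, 5:+C, 6:-B, 7:-C, 8:-C, 9:+*, 10:+C
Rule 1 (one point beyond the 3σ limits) is satisfied at point 9.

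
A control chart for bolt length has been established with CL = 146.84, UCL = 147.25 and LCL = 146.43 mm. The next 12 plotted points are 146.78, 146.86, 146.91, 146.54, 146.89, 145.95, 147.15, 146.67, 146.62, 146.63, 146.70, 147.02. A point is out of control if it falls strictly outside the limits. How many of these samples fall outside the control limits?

1

Compare each point to [146.43, 147.25]: sample 6 = 145.95 < LCL.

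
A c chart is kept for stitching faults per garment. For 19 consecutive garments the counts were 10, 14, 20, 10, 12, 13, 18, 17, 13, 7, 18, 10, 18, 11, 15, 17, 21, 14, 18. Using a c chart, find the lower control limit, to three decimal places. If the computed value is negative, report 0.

3.092

c̄ = (10 + 14 + 20 + 10 + 12 + 13 + 18 + 17 + 13 + 7 + 18 + 10 + 18 + 11 + 15 + 17 + 21 + 14 + 18) / 19 = 276 / 19 = 14.5263
LCL = c̄ − 3√c̄ = 14.5263 − 3 × 3.8113 = 3.0923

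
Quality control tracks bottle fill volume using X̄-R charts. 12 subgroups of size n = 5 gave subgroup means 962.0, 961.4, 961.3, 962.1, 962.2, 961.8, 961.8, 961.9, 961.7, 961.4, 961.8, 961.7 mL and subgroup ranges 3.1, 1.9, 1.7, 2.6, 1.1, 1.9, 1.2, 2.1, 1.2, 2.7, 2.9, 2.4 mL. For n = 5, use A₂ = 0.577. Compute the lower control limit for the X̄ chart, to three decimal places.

X̄̄ = (962.0 + 961.4 + 961.3 + 962.1 + 962.2 + 961.8 + 961.8 + 961.9 + 961.7 + 961.4 + 961.8 + 961.7) / 12 = 11541.1000 / 12 = 961.7583
R̄ = (3.1 + 1.9 + 1.7 + 2.6 + 1.1 + 1.9 + 1.2 + 2.1 + 1.2 + 2.7 + 2.9 + 2.4) / 12 = 24.8000 / 12 = 2.0667
LCL = X̄̄ − A₂·R̄ = 961.7583 − 0.577 × 2.0667 = 960.5659

960.566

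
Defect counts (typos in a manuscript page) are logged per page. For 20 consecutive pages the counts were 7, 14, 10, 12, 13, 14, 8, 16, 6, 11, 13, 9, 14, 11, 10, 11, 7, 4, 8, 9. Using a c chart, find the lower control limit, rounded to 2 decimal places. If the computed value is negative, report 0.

0.70

c̄ = (7 + 14 + 10 + 12 + 13 + 14 + 8 + 16 + 6 + 11 + 13 + 9 + 14 + 11 + 10 + 11 + 7 + 4 + 8 + 9) / 20 = 207 / 20 = 10.3500
LCL = c̄ − 3√c̄ = 10.3500 − 3 × 3.2171 = 0.6986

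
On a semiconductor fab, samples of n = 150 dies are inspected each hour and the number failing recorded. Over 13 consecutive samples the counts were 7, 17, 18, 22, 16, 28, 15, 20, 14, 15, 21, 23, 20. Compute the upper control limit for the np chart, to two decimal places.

p̄ = Σdᵢ / (k·n) = 236 / (13 × 150) = 0.12103
UCL = np̄ + 3·√(np̄(1−p̄)) = 18.1538 + 3 × √(18.1538×0.87897) = 18.1538 + 3 × 3.9946 = 30.1376

30.14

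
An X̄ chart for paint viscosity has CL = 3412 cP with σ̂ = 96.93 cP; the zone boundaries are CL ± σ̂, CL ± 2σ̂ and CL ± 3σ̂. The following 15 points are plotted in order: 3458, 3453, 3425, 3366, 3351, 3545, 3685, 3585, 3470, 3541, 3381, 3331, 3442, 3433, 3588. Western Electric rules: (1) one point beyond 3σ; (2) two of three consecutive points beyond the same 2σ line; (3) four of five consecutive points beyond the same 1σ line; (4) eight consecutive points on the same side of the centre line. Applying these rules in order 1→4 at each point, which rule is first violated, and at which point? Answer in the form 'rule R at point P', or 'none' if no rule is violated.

Zone of each point (C = within 1σ̂, B = 1σ̂–2σ̂, A = 2σ̂–3σ̂, * = beyond 3σ̂; sign = side of CL): 1:+C, 2:+C, 3:+C, 4:-C, 5:-C, 6:+B, 7:+A, 8:+B, 9:+C, 10:+B, 11:-C, 12:-C, 13:+C, 14:+C, 15:+B
Rule 3 (four of five consecutive points beyond the same 1σ limit) is satisfied at point 10.

rule 3 at point 10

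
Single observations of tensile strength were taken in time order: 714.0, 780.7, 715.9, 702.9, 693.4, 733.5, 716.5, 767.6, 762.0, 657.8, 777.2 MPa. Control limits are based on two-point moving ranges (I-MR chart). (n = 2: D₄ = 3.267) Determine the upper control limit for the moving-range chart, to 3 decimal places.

160.540

Moving ranges: 66.7, 64.8, 13.0, 9.5, 40.1, 17.0, 51.1, 5.6, 104.2, 119.4; M̄R̄ = 491.4000 / 10 = 49.1400
UCL_MR = D₄·M̄R̄ = 3.267 × 49.1400 = 160.5404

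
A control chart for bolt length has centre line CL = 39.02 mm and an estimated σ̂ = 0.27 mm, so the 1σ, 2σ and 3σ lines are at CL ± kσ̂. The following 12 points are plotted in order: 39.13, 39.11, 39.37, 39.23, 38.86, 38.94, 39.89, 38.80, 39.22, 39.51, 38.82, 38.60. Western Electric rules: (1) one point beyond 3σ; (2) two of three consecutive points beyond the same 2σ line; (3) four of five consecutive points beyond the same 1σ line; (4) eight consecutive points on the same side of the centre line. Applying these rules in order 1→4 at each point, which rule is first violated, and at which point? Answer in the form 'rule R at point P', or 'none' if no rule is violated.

rule 1 at point 7

Zone of each point (C = within 1σ̂, B = 1σ̂–2σ̂, A = 2σ̂–3σ̂, * = beyond 3σ̂; sign = side of CL): 1:+C, 2:+C, 3:+B, 4:+C, 5:-C, 6:-C, 7:+*, 8:-C, 9:+C, 10:+B, 11:-C, 12:-B
Rule 1 (one point beyond the 3σ limits) is satisfied at point 7.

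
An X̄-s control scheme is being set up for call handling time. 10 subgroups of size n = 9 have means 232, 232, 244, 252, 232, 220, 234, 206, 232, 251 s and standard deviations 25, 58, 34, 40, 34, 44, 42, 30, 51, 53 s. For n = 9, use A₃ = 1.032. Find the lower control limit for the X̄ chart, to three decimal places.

X̄̄ = (232 + 232 + 244 + 252 + 232 + 220 + 234 + 206 + 232 + 251) / 10 = 233.5000
s̄ = (25 + 58 + 34 + 40 + 34 + 44 + 42 + 30 + 51 + 53) / 10 = 41.1000
LCL = X̄̄ − A₃·s̄ = 233.5000 − 1.032 × 41.1000 = 191.0848

191.085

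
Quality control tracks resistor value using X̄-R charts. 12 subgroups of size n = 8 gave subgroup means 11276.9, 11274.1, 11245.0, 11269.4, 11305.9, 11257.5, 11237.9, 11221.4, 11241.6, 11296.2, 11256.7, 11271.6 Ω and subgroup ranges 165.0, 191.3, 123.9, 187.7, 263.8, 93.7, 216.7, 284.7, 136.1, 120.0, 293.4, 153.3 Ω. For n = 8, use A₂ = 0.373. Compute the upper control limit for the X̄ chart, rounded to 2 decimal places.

X̄̄ = (11276.9 + 11274.1 + 11245.0 + 11269.4 + 11305.9 + 11257.5 + 11237.9 + 11221.4 + 11241.6 + 11296.2 + 11256.7 + 11271.6) / 12 = 135154.2000 / 12 = 11262.8500
R̄ = (165.0 + 191.3 + 123.9 + 187.7 + 263.8 + 93.7 + 216.7 + 284.7 + 136.1 + 120.0 + 293.4 + 153.3) / 12 = 2229.6000 / 12 = 185.8000
UCL = X̄̄ + A₂·R̄ = 11262.8500 + 0.373 × 185.8000 = 11332.1534

11332.15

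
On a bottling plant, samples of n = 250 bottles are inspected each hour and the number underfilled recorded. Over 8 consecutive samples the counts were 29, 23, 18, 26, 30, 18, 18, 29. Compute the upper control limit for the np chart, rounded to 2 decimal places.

p̄ = Σdᵢ / (k·n) = 191 / (8 × 250) = 0.09550
UCL = np̄ + 3·√(np̄(1−p̄)) = 23.8750 + 3 × √(23.8750×0.90450) = 23.8750 + 3 × 4.6470 = 37.8161

37.82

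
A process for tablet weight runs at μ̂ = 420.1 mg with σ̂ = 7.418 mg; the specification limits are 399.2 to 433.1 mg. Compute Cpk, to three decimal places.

0.584

Cpu = (USL − μ̂) / (3σ̂) = (433.1 − 420.1) / (3 × 7.418) = 0.5842; Cpl = (μ̂ − LSL) / (3σ̂) = (420.1 − 399.2) / (3 × 7.418) = 0.9392; Cpk = min(Cpu, Cpl) = 0.5842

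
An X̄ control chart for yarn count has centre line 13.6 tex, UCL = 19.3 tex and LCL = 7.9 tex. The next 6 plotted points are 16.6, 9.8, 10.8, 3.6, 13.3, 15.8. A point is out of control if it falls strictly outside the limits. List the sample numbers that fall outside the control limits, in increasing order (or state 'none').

Compare each point to [7.9, 19.3]: sample 4 = 3.6 < LCL.

4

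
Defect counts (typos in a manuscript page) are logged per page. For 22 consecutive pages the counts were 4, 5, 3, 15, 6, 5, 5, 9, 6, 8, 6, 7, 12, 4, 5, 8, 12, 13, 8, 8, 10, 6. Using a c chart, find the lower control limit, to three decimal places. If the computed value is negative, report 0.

0.000

c̄ = (4 + 5 + 3 + 15 + 6 + 5 + 5 + 9 + 6 + 8 + 6 + 7 + 12 + 4 + 5 + 8 + 12 + 13 + 8 + 8 + 10 + 6) / 22 = 165 / 22 = 7.5000
LCL = c̄ − 3√c̄ = 7.5000 − 3 × 2.7386 = -0.7158 → 0 (cannot be negative)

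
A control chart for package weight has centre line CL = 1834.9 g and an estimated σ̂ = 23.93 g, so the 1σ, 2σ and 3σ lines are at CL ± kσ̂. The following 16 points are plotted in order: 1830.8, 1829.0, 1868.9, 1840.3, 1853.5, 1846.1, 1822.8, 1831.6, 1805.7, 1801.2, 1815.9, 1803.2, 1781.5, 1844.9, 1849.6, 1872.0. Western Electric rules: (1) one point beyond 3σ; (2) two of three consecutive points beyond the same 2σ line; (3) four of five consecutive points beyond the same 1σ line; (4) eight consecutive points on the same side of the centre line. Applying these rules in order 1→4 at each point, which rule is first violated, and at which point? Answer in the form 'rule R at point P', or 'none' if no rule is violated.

Zone of each point (C = within 1σ̂, B = 1σ̂–2σ̂, A = 2σ̂–3σ̂, * = beyond 3σ̂; sign = side of CL): 1:-C, 2:-C, 3:+B, 4:+C, 5:+C, 6:+C, 7:-C, 8:-C, 9:-B, 10:-B, 11:-C, 12:-B, 13:-A, 14:+C, 15:+C, 16:+B
Rule 3 (four of five consecutive points beyond the same 1σ limit) is satisfied at point 13.

rule 3 at point 13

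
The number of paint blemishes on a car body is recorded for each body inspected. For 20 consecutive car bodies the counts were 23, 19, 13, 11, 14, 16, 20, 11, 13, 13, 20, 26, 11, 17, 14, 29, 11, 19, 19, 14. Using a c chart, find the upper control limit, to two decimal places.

28.89

c̄ = (23 + 19 + 13 + 11 + 14 + 16 + 20 + 11 + 13 + 13 + 20 + 26 + 11 + 17 + 14 + 29 + 11 + 19 + 19 + 14) / 20 = 333 / 20 = 16.6500
UCL = c̄ + 3√c̄ = 16.6500 + 3 × √16.6500 = 16.6500 + 3 × 4.0804 = 28.8913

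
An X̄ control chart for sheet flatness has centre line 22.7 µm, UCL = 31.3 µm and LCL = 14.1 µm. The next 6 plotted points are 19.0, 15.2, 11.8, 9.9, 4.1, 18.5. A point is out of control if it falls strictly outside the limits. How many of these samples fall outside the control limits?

Compare each point to [14.1, 31.3]: sample 3 = 11.8 < LCL; sample 4 = 9.9 < LCL; sample 5 = 4.1 < LCL.

3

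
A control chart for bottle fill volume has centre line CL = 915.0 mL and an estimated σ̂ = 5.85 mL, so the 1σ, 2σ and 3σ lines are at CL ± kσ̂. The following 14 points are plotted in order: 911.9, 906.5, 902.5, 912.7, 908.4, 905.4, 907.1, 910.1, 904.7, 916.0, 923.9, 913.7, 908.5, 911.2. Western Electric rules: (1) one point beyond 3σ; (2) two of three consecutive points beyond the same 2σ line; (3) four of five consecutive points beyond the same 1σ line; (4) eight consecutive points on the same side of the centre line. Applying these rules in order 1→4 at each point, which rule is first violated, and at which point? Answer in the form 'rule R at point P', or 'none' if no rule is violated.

Zone of each point (C = within 1σ̂, B = 1σ̂–2σ̂, A = 2σ̂–3σ̂, * = beyond 3σ̂; sign = side of CL): 1:-C, 2:-B, 3:-A, 4:-C, 5:-B, 6:-B, 7:-B, 8:-C, 9:-B, 10:+C, 11:+B, 12:-C, 13:-B, 14:-C
Rule 3 (four of five consecutive points beyond the same 1σ limit) is satisfied at point 6.

rule 3 at point 6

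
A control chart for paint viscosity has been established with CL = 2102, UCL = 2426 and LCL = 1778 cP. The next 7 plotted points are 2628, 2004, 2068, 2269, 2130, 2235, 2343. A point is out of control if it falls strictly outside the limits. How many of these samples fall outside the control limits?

1

Compare each point to [1778, 2426]: sample 1 = 2628 > UCL.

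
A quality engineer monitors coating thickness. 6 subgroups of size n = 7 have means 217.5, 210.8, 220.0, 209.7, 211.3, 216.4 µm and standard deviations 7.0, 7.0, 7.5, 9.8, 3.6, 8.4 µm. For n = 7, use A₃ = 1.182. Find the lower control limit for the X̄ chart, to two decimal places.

X̄̄ = (217.5 + 210.8 + 220.0 + 209.7 + 211.3 + 216.4) / 6 = 214.2833
s̄ = (7.0 + 7.0 + 7.5 + 9.8 + 3.6 + 8.4) / 6 = 7.2167
LCL = X̄̄ − A₃·s̄ = 214.2833 − 1.182 × 7.2167 = 205.7532

205.75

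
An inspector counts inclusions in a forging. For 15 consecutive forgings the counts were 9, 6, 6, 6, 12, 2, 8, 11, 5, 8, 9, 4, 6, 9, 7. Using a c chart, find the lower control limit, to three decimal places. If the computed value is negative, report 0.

0.000

c̄ = (9 + 6 + 6 + 6 + 12 + 2 + 8 + 11 + 5 + 8 + 9 + 4 + 6 + 9 + 7) / 15 = 108 / 15 = 7.2000
LCL = c̄ − 3√c̄ = 7.2000 − 3 × 2.6833 = -0.8498 → 0 (cannot be negative)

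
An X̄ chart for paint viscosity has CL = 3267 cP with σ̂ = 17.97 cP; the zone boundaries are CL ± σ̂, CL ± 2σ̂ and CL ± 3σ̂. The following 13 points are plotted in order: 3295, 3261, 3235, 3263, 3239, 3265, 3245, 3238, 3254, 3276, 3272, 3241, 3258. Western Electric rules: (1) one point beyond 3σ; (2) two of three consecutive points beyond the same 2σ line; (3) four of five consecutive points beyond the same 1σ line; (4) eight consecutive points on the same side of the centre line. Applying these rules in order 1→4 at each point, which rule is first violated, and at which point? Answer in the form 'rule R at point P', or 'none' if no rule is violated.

rule 4 at point 9

Zone of each point (C = within 1σ̂, B = 1σ̂–2σ̂, A = 2σ̂–3σ̂, * = beyond 3σ̂; sign = side of CL): 1:+B, 2:-C, 3:-B, 4:-C, 5:-B, 6:-C, 7:-B, 8:-B, 9:-C, 10:+C, 11:+C, 12:-B, 13:-C
Rule 4 (eight consecutive points on the same side of the centre line) is satisfied at point 9.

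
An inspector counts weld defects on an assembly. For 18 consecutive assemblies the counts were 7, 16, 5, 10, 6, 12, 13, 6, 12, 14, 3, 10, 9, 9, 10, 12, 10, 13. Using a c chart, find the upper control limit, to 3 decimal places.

19.241

c̄ = (7 + 16 + 5 + 10 + 6 + 12 + 13 + 6 + 12 + 14 + 3 + 10 + 9 + 9 + 10 + 12 + 10 + 13) / 18 = 177 / 18 = 9.8333
UCL = c̄ + 3√c̄ = 9.8333 + 3 × √9.8333 = 9.8333 + 3 × 3.1358 = 19.2408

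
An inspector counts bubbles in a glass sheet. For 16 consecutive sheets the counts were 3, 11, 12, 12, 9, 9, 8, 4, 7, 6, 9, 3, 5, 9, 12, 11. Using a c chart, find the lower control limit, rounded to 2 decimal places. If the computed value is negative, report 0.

0.00

c̄ = (3 + 11 + 12 + 12 + 9 + 9 + 8 + 4 + 7 + 6 + 9 + 3 + 5 + 9 + 12 + 11) / 16 = 130 / 16 = 8.1250
LCL = c̄ − 3√c̄ = 8.1250 − 3 × 2.8504 = -0.4263 → 0 (cannot be negative)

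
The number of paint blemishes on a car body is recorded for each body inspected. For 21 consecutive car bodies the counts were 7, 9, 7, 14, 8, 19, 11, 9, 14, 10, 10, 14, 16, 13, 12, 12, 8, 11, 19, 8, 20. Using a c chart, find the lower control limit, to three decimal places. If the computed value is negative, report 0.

c̄ = (7 + 9 + 7 + 14 + 8 + 19 + 11 + 9 + 14 + 10 + 10 + 14 + 16 + 13 + 12 + 12 + 8 + 11 + 19 + 8 + 20) / 21 = 251 / 21 = 11.9524
LCL = c̄ − 3√c̄ = 11.9524 − 3 × 3.4572 = 1.5807

1.581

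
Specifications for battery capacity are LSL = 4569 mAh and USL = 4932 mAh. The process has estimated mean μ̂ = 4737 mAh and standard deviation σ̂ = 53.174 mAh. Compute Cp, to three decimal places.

1.138

Cp = (USL − LSL) / (6σ̂) = (4932 − 4569) / (6 × 53.174) = 363.0000 / 319.0440 = 1.1378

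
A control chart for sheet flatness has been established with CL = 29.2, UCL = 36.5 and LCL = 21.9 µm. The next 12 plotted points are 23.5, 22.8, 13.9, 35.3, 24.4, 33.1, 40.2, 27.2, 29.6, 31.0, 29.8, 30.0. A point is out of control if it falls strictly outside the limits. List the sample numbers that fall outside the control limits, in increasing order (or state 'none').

3, 7

Compare each point to [21.9, 36.5]: sample 3 = 13.9 < LCL; sample 7 = 40.2 > UCL.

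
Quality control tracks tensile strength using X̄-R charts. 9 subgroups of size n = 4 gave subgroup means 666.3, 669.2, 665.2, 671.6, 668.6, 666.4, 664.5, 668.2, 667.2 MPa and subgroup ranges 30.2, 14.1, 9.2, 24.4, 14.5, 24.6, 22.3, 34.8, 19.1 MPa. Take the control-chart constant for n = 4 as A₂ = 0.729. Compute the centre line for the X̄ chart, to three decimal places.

X̄̄ = (666.3 + 669.2 + 665.2 + 671.6 + 668.6 + 666.4 + 664.5 + 668.2 + 667.2) / 9 = 6007.2000 / 9 = 667.4667
CL = X̄̄ = 667.4667

667.467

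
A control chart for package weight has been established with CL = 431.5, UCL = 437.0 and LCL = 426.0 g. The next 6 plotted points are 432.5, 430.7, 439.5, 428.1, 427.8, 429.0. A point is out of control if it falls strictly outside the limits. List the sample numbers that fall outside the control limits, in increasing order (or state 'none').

3

Compare each point to [426.0, 437.0]: sample 3 = 439.5 > UCL.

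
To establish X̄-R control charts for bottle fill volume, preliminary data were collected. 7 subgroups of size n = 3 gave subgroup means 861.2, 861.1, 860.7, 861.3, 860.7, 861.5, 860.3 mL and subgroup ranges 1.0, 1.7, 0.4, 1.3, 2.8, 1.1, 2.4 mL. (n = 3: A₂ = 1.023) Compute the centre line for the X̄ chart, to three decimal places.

860.971

X̄̄ = (861.2 + 861.1 + 860.7 + 861.3 + 860.7 + 861.5 + 860.3) / 7 = 6026.8000 / 7 = 860.9714
CL = X̄̄ = 860.9714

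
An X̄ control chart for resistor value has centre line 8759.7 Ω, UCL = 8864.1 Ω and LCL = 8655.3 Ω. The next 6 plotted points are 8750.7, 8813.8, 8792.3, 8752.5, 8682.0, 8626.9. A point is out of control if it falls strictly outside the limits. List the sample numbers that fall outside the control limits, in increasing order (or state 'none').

6

Compare each point to [8655.3, 8864.1]: sample 6 = 8626.9 < LCL.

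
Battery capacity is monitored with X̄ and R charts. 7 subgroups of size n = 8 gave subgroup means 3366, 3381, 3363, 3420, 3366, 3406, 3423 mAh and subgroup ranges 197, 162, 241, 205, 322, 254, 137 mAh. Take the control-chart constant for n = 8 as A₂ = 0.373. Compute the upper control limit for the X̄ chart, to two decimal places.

3470.17

X̄̄ = (3366 + 3381 + 3363 + 3420 + 3366 + 3406 + 3423) / 7 = 23725.0000 / 7 = 3389.2857
R̄ = (197 + 162 + 241 + 205 + 322 + 254 + 137) / 7 = 1518.0000 / 7 = 216.8571
UCL = X̄̄ + A₂·R̄ = 3389.2857 + 0.373 × 216.8571 = 3470.1734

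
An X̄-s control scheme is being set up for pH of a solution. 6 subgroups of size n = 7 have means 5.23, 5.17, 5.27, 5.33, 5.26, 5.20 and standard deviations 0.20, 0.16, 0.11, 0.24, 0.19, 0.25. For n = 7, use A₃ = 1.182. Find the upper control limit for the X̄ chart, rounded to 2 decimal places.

X̄̄ = (5.23 + 5.17 + 5.27 + 5.33 + 5.26 + 5.20) / 6 = 5.2433
s̄ = (0.20 + 0.16 + 0.11 + 0.24 + 0.19 + 0.25) / 6 = 0.1917
UCL = X̄̄ + A₃·s̄ = 5.2433 + 1.182 × 0.1917 = 5.4699

5.47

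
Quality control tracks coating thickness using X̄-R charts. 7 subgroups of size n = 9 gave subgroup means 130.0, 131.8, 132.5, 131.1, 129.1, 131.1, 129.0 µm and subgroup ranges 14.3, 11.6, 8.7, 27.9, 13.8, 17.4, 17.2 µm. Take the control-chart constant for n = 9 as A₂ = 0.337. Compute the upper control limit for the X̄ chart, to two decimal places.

136.00

X̄̄ = (130.0 + 131.8 + 132.5 + 131.1 + 129.1 + 131.1 + 129.0) / 7 = 914.6000 / 7 = 130.6571
R̄ = (14.3 + 11.6 + 8.7 + 27.9 + 13.8 + 17.4 + 17.2) / 7 = 110.9000 / 7 = 15.8429
UCL = X̄̄ + A₂·R̄ = 130.6571 + 0.337 × 15.8429 = 135.9962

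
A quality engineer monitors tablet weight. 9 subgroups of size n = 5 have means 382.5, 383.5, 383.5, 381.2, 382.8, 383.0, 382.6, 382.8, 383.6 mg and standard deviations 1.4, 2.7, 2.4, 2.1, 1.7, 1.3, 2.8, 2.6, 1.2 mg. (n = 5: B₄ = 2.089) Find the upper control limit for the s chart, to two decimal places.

4.22

s̄ = (1.4 + 2.7 + 2.4 + 2.1 + 1.7 + 1.3 + 2.8 + 2.6 + 1.2) / 9 = 2.0222
UCL_s = B₄·s̄ = 2.089 × 2.0222 = 4.2244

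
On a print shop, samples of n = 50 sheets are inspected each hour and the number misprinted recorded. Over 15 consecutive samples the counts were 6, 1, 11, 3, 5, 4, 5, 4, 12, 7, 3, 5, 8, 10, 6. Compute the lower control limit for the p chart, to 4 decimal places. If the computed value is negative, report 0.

0.0000

p̄ = Σdᵢ / (k·n) = 90 / (15 × 50) = 0.12000
LCL = p̄ − 3·√(p̄(1−p̄)/n) = 0.12000 − 3 × 0.04596 = -0.01787 → 0 (negative, so LCL = 0)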